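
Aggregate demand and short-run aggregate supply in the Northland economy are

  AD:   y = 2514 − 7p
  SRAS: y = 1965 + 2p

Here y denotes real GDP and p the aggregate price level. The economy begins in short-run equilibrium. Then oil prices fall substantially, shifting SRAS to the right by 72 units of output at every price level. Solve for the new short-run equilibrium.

This is a positive supply shock: SRAS shifts right.
New SRAS: y = 2037 + 2p.
Set AD = SRAS: 2514 − 7p = 2037 + 2p, so 477 = 9p and p = 53.
y = 2514 − 7·53 = 2143.

p = 53, y = 2143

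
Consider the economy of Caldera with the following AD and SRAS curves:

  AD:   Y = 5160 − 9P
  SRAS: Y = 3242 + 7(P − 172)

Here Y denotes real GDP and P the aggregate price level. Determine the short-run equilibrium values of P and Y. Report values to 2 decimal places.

P = 195.13, Y = 3403.88

Write SRAS as Y = 3242 + 7P − 1204 = 2038 + 7P.
Set AD = SRAS: 5160 − 9P = 2038 + 7P, so 3122 = 16P and P = 195.13.
Substituting into AD, Y = 5160 − 9P = 3403.88.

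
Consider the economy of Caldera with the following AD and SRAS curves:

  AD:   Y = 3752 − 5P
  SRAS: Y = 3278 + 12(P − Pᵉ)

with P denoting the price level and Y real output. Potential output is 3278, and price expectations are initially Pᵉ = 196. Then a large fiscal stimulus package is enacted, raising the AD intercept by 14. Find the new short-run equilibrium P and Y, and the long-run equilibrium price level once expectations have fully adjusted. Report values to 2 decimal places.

Short run: P = 167.06, Y = 2930.71. Long run: P = 97.60.

AD shifts right: new AD is Y = 3766 − 5P. With Pᵉ = 196, SRAS is Y = 926 + 12P.
Short run: 3766 − 5P = 926 + 12P gives 2840 = 17P, so P = 167.06 and Y = 3766 − 5P = 2930.71.
Y = 2930.71 is below potential 3278; expectations adjust and SRAS shifts right until Y = 3278.
Long run: on the new AD curve, 3278 = 3766 − 5P gives P = 97.60.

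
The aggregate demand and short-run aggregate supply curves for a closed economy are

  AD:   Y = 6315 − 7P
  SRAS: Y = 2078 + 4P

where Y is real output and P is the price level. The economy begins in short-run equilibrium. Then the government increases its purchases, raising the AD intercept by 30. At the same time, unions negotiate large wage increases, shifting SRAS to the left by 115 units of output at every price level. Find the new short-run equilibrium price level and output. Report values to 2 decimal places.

After both shocks: AD is Y = 6345 − 7P and SRAS is Y = 1963 + 4P.
Setting them equal: 4382 = 11P, so P = 398.36.
Substituting into AD, Y = 3556.45.

P = 398.36, Y = 3556.45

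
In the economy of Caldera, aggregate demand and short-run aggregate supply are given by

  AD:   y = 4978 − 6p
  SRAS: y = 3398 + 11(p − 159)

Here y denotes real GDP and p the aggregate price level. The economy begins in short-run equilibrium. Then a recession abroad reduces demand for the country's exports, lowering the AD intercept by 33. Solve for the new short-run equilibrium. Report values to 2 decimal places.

p = 193.88, y = 3781.71

This is a negative demand shock: AD shifts left.
New AD: y = 4945 − 6p.
SRAS can be written y = 1649 + 11p.
Set AD = SRAS: 4945 − 6p = 1649 + 11p, so 3296 = 17p and p = 193.88.
Substituting into AD, y = 3781.71.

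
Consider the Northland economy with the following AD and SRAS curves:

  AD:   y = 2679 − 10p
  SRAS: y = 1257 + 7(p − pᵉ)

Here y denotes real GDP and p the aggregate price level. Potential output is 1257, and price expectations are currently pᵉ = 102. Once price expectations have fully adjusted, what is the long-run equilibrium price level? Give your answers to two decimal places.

Short run: with pᵉ = 102, SRAS is y = 543 + 7p. Setting AD = SRAS gives 2136 = 17p, so p = 125.65 and y = 2679 − 10p = 1422.53.
Output 1422.53 is above potential 1257, so over time expected prices rise and SRAS shifts left until y returns to 1257.
Long run: y = 1257 on the AD curve gives 1257 = 2679 − 10p, so p = 142.20.

Long-run p = 142.20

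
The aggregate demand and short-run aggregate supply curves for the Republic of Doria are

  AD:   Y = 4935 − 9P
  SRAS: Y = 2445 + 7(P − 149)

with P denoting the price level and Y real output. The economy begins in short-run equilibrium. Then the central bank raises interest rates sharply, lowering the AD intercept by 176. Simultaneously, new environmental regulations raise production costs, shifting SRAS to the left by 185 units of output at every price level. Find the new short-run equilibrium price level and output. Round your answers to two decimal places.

P = 221.38, Y = 2766.63

After both shocks: AD is Y = 4759 − 9P and SRAS is Y = 1217 + 7P.
Setting them equal: 3542 = 16P, so P = 221.38.
Substituting into AD, Y = 2766.63.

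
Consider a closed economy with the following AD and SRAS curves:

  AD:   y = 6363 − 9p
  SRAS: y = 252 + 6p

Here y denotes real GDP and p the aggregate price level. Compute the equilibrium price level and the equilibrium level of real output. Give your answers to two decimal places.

Set AD = SRAS: 6363 − 9p = 252 + 6p, so 6111 = 15p and p = 407.40.
Substituting into AD, y = 6363 − 9p = 2696.40.

p = 407.40, y = 2696.40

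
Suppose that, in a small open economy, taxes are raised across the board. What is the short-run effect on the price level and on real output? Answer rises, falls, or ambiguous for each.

This is a negative demand shock: AD shifts left.
Moving along the upward-sloping SRAS curve, P falls and Y falls.

Price level: falls; output: falls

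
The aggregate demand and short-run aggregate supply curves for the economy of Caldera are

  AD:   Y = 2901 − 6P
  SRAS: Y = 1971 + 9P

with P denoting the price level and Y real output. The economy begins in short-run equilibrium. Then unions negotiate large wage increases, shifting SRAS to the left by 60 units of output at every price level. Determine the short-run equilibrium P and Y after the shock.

This is a negative supply shock: SRAS shifts left.
New SRAS: Y = 1911 + 9P.
Set AD = SRAS: 2901 − 6P = 1911 + 9P, so 990 = 15P and P = 66.
Y = 2901 − 6·66 = 2505.

P = 66, Y = 2505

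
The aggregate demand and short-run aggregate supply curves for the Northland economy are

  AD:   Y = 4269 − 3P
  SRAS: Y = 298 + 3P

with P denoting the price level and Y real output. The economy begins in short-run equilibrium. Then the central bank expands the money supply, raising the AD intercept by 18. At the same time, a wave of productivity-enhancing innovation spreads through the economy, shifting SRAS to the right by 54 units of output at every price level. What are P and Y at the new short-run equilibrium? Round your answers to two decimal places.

P = 655.83, Y = 2319.50

After both shocks: AD is Y = 4287 − 3P and SRAS is Y = 352 + 3P.
Setting them equal: 3935 = 6P, so P = 655.83.
Substituting into AD, Y = 2319.50.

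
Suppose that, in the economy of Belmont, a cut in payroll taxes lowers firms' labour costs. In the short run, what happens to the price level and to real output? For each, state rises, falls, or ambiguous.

Price level: falls; output: rises

This is a favourable supply shock: SRAS shifts right.
Moving along the downward-sloping AD curve, P falls and Y rises.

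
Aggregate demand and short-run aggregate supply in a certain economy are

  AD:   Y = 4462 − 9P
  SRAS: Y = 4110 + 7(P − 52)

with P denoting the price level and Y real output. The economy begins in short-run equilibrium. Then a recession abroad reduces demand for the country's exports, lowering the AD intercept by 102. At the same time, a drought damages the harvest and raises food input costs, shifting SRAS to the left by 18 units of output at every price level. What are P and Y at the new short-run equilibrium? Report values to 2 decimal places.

After both shocks: AD is Y = 4360 − 9P and SRAS is Y = 3728 + 7P.
Setting them equal: 632 = 16P, so P = 39.50.
Substituting into AD, Y = 4004.50.

P = 39.50, Y = 4004.50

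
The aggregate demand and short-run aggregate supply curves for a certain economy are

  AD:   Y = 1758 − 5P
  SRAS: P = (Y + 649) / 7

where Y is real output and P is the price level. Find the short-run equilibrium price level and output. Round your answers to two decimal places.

Rearrange SRAS to Y = 7P − 649.
Set AD = SRAS: 1758 − 5P = 7P − 649, so 2407 = 12P and P = 200.58.
Substituting into AD, Y = 1758 − 5P = 755.08.

P = 200.58, Y = 755.08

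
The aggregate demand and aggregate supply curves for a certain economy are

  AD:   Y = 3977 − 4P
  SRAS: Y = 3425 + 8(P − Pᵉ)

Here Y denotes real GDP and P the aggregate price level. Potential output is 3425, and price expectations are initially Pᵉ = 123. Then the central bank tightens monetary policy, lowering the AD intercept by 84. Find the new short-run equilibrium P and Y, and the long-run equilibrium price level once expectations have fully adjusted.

AD shifts left: new AD is Y = 3893 − 4P. With Pᵉ = 123, SRAS is Y = 2441 + 8P.
Short run: 3893 − 4P = 2441 + 8P gives 1452 = 12P, so P = 121 and Y = 3893 − 4·121 = 3409.
Y = 3409 is below potential 3425; expectations adjust and SRAS shifts right until Y = 3425.
Long run: on the new AD curve, 3425 = 3893 − 4P gives P = 117.

Short run: P = 121, Y = 3409. Long run: P = 117.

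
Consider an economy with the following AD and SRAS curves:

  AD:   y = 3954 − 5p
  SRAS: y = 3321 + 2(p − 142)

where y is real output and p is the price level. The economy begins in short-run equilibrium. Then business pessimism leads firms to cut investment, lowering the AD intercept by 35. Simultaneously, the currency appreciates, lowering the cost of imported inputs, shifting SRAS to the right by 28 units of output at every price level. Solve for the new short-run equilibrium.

After both shocks: AD is y = 3919 − 5p and SRAS is y = 3065 + 2p.
Setting them equal: 854 = 7p, so p = 122.
y = 3919 − 5·122 = 3309.

p = 122, y = 3309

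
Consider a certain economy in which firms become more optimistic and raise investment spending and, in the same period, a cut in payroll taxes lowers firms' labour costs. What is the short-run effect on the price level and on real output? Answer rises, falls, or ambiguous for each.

The first event is a positive demand shock: AD shifts right, which by itself pushes P up and Y up.
The second is a favourable supply shock: SRAS shifts right, which by itself pushes P down and Y up.
The two shocks push P in opposite directions, so the effect on P is ambiguous. Both shocks push Y up, so Y rises.

Price level: ambiguous; output: rises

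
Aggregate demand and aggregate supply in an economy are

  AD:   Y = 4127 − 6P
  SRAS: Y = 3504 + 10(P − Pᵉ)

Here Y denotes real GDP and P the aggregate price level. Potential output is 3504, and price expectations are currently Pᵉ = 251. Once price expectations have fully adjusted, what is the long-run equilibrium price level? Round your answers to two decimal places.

Long-run P = 103.83

Short run: with Pᵉ = 251, SRAS is Y = 994 + 10P. Setting AD = SRAS gives 3133 = 16P, so P = 195.81 and Y = 4127 − 6P = 2952.13.
Output 2952.13 is below potential 3504, so over time expected prices fall and SRAS shifts right until Y returns to 3504.
Long run: Y = 3504 on the AD curve gives 3504 = 4127 − 6P, so P = 103.83.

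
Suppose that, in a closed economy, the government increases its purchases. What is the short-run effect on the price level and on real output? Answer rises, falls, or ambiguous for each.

Price level: rises; output: rises

This is a positive demand shock: AD shifts right.
Moving along the upward-sloping SRAS curve, P rises and Y rises.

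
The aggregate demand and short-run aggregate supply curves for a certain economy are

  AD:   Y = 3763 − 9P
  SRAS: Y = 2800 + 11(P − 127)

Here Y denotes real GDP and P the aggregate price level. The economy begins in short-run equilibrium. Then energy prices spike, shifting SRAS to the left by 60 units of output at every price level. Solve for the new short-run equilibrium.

P = 121, Y = 2674

This is a negative supply shock: SRAS shifts left.
New SRAS: Y = 1343 + 11P.
Set AD = SRAS: 3763 − 9P = 1343 + 11P, so 2420 = 20P and P = 121.
Y = 3763 − 9·121 = 2674.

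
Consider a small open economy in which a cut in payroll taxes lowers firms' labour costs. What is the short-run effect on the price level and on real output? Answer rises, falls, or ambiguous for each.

Price level: falls; output: rises

This is a favourable supply shock: SRAS shifts right.
Moving along the downward-sloping AD curve, P falls and Y rises.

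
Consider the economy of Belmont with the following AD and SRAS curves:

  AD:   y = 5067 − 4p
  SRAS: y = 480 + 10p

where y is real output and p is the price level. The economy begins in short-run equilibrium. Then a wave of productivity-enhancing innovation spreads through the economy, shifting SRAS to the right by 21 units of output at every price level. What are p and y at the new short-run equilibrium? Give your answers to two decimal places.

This is a positive supply shock: SRAS shifts right.
New SRAS: y = 501 + 10p.
Set AD = SRAS: 5067 − 4p = 501 + 10p, so 4566 = 14p and p = 326.14.
Substituting into AD, y = 3762.43.

p = 326.14, y = 3762.43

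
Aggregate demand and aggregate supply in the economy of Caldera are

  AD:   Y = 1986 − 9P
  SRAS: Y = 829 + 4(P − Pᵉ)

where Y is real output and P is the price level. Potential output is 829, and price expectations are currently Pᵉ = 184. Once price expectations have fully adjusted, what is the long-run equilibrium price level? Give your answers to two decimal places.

Short run: with Pᵉ = 184, SRAS is Y = 93 + 4P. Setting AD = SRAS gives 1893 = 13P, so P = 145.62 and Y = 1986 − 9P = 675.46.
Output 675.46 is below potential 829, so over time expected prices fall and SRAS shifts right until Y returns to 829.
Long run: Y = 829 on the AD curve gives 829 = 1986 − 9P, so P = 128.56.

Long-run P = 128.56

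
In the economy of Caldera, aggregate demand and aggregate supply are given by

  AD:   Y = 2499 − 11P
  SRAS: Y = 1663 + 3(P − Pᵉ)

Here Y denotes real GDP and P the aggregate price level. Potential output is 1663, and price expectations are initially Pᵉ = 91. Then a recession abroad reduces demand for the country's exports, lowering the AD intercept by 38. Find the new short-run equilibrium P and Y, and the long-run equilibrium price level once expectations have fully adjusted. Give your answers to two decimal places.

AD shifts left: new AD is Y = 2461 − 11P. With Pᵉ = 91, SRAS is Y = 1390 + 3P.
Short run: 2461 − 11P = 1390 + 3P gives 1071 = 14P, so P = 76.50 and Y = 2461 − 11P = 1619.50.
Y = 1619.50 is below potential 1663; expectations adjust and SRAS shifts right until Y = 1663.
Long run: on the new AD curve, 1663 = 2461 − 11P gives P = 72.55.

Short run: P = 76.50, Y = 1619.50. Long run: P = 72.55.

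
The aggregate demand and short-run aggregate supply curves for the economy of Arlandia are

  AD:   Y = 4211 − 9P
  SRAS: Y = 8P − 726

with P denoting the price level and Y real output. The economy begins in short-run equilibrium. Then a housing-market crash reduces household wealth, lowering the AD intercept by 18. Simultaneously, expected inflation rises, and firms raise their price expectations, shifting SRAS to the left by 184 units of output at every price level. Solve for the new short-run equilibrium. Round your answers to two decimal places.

After both shocks: AD is Y = 4193 − 9P and SRAS is Y = 8P − 910.
Setting them equal: 5103 = 17P, so P = 300.18.
Substituting into AD, Y = 1491.41.

P = 300.18, Y = 1491.41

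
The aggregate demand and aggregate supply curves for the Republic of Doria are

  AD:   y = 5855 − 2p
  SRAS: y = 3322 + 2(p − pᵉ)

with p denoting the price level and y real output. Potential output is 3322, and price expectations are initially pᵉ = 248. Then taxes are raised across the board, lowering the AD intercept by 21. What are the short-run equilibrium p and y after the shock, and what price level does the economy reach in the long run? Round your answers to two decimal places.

AD shifts left: new AD is y = 5834 − 2p. With pᵉ = 248, SRAS is y = 2826 + 2p.
Short run: 5834 − 2p = 2826 + 2p gives 3008 = 4p, so p = 752.00 and y = 5834 − 2p = 4330.00.
y = 4330.00 is above potential 3322; expectations adjust and SRAS shifts left until y = 3322.
Long run: on the new AD curve, 3322 = 5834 − 2p gives p = 1256.00.

Short run: p = 752.00, y = 4330.00. Long run: p = 1256.00.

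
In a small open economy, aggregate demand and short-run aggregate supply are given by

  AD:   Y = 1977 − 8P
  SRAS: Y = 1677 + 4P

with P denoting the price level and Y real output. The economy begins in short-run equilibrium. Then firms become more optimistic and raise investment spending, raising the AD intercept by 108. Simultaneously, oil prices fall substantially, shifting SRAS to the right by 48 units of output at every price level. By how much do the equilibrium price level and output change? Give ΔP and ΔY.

After both shocks: AD is Y = 2085 − 8P and SRAS is Y = 1725 + 4P.
Setting them equal: 360 = 12P, so P = 30.
Y = 2085 − 8·30 = 1845.
Initially P = 25, Y = 1777, so ΔP = +5 and ΔY = +68.

ΔP = +5, ΔY = +68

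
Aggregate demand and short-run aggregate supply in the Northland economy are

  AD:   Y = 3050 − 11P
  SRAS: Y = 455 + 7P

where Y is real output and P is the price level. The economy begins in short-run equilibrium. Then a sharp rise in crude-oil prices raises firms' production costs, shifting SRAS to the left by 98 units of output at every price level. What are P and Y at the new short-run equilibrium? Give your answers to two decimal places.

P = 149.61, Y = 1404.28

This is a negative supply shock: SRAS shifts left.
New SRAS: Y = 357 + 7P.
Set AD = SRAS: 3050 − 11P = 357 + 7P, so 2693 = 18P and P = 149.61.
Substituting into AD, Y = 1404.28.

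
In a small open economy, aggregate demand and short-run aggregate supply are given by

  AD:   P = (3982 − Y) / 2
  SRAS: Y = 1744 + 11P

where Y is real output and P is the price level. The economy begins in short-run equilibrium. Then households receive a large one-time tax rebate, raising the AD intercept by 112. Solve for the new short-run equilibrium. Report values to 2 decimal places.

This is a positive demand shock: AD shifts right.
New AD: Y = 4094 − 2P.
Set AD = SRAS: 4094 − 2P = 1744 + 11P, so 2350 = 13P and P = 180.77.
Substituting into AD, Y = 3732.46.

P = 180.77, Y = 3732.46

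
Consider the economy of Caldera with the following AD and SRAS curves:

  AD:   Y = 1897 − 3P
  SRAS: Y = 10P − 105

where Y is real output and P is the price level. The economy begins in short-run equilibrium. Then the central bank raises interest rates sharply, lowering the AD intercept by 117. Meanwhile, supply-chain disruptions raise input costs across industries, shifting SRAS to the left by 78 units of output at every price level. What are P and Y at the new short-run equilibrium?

After both shocks: AD is Y = 1780 − 3P and SRAS is Y = 10P − 183.
Setting them equal: 1963 = 13P, so P = 151.
Y = 1780 − 3·151 = 1327.

P = 151, Y = 1327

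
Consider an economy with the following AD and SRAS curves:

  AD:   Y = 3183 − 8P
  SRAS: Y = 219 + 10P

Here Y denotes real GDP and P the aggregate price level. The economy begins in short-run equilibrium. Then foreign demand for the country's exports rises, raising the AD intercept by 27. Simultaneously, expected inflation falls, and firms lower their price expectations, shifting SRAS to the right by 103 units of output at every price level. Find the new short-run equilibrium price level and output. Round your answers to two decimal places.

After both shocks: AD is Y = 3210 − 8P and SRAS is Y = 322 + 10P.
Setting them equal: 2888 = 18P, so P = 160.44.
Substituting into AD, Y = 1926.44.

P = 160.44, Y = 1926.44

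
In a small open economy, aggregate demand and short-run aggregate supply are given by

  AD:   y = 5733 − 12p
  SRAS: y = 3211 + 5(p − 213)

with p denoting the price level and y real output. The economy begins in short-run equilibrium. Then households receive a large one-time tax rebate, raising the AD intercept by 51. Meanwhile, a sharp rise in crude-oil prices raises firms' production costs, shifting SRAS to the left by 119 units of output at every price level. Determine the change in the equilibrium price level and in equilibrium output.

Δp = +10, Δy = -69

After both shocks: AD is y = 5784 − 12p and SRAS is y = 2027 + 5p.
Setting them equal: 3757 = 17p, so p = 221.
y = 5784 − 12·221 = 3132.
Initially p = 211, y = 3201, so Δp = +10 and Δy = -69.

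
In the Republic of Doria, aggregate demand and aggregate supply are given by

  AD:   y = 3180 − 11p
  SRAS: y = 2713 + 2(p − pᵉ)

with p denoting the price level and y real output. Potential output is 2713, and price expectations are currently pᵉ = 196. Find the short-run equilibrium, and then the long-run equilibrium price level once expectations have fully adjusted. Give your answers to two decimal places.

Short run: with pᵉ = 196, SRAS is y = 2321 + 2p. Setting AD = SRAS gives 859 = 13p, so p = 66.08 and y = 3180 − 11p = 2453.15.
Output 2453.15 is below potential 2713, so over time expected prices fall and SRAS shifts right until y returns to 2713.
Long run: y = 2713 on the AD curve gives 2713 = 3180 − 11p, so p = 42.45.

Short run: p = 66.08, y = 2453.15. Long run: p = 42.45.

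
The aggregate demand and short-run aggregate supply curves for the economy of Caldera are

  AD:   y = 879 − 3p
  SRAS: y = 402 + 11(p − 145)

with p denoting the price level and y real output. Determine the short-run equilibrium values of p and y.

p = 148, y = 435

Write SRAS as y = 402 + 11p − 1595 = 11p − 1193.
Set AD = SRAS: 879 − 3p = 11p − 1193, so 2072 = 14p and p = 148.
Then y = 879 − 3·148 = 435.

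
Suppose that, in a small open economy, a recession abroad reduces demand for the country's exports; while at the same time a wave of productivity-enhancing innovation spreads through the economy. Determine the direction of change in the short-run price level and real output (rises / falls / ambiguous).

Price level: falls; output: ambiguous

The first event is a negative demand shock: AD shifts left, which by itself pushes P down and Y down.
The second is a favourable supply shock: SRAS shifts right, which by itself pushes P down and Y up.
Both shocks push P down, so P falls. The two shocks push Y in opposite directions, so the effect on Y is ambiguous.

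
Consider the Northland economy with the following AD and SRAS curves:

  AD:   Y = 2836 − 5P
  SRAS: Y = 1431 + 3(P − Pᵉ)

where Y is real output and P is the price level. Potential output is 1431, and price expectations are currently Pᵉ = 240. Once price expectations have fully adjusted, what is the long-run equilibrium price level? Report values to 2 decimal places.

Short run: with Pᵉ = 240, SRAS is Y = 711 + 3P. Setting AD = SRAS gives 2125 = 8P, so P = 265.63 and Y = 2836 − 5P = 1507.88.
Output 1507.88 is above potential 1431, so over time expected prices rise and SRAS shifts left until Y returns to 1431.
Long run: Y = 1431 on the AD curve gives 1431 = 2836 − 5P, so P = 281.00.

Long-run P = 281.00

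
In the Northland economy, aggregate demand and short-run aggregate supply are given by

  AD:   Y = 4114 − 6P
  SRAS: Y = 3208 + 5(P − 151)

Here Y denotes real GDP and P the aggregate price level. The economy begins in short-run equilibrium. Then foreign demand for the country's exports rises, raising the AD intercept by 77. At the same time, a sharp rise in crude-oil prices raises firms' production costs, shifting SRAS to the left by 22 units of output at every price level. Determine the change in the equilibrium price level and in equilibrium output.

After both shocks: AD is Y = 4191 − 6P and SRAS is Y = 2431 + 5P.
Setting them equal: 1760 = 11P, so P = 160.
Y = 4191 − 6·160 = 3231.
Initially P = 151, Y = 3208, so ΔP = +9 and ΔY = +23.

ΔP = +9, ΔY = +23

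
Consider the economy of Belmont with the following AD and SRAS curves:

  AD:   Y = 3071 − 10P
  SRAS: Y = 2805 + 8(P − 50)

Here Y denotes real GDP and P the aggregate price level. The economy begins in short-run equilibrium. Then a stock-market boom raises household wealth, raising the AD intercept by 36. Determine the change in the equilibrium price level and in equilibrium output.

This is a positive demand shock: AD shifts right.
New AD: Y = 3107 − 10P.
SRAS can be written Y = 2405 + 8P.
Set AD = SRAS: 3107 − 10P = 2405 + 8P, so 702 = 18P and P = 39.
Y = 3107 − 10·39 = 2717.
Initially P = 37, Y = 2701, so ΔP = +2 and ΔY = +16.

ΔP = +2, ΔY = +16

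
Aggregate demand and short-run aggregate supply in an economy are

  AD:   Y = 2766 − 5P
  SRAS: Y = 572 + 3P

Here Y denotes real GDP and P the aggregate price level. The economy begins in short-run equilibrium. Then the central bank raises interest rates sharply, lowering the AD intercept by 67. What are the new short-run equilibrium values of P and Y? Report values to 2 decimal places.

This is a negative demand shock: AD shifts left.
New AD: Y = 2699 − 5P.
Set AD = SRAS: 2699 − 5P = 572 + 3P, so 2127 = 8P and P = 265.88.
Substituting into AD, Y = 1369.63.

P = 265.88, Y = 1369.63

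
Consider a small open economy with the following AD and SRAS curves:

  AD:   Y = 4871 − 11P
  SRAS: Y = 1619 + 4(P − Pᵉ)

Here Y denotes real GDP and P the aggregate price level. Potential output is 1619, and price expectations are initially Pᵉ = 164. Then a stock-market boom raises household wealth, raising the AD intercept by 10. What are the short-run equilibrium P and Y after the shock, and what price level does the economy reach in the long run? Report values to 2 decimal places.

Short run: P = 261.20, Y = 2007.80. Long run: P = 296.55.

AD shifts right: new AD is Y = 4881 − 11P. With Pᵉ = 164, SRAS is Y = 963 + 4P.
Short run: 4881 − 11P = 963 + 4P gives 3918 = 15P, so P = 261.20 and Y = 4881 − 11P = 2007.80.
Y = 2007.80 is above potential 1619; expectations adjust and SRAS shifts left until Y = 1619.
Long run: on the new AD curve, 1619 = 4881 − 11P gives P = 296.55.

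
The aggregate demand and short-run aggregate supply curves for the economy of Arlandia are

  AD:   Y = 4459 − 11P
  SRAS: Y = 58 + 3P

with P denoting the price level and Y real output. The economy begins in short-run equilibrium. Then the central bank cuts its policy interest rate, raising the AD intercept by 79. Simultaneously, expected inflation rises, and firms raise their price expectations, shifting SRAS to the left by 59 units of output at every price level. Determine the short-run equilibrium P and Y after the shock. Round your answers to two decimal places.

After both shocks: AD is Y = 4538 − 11P and SRAS is Y = 3P − 1.
Setting them equal: 4539 = 14P, so P = 324.21.
Substituting into AD, Y = 971.64.

P = 324.21, Y = 971.64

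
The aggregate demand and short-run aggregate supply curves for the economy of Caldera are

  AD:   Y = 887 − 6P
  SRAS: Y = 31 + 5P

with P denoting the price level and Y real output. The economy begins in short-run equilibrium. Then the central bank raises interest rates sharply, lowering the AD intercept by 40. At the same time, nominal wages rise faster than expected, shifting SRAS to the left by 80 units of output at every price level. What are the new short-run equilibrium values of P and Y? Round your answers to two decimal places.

After both shocks: AD is Y = 847 − 6P and SRAS is Y = 5P − 49.
Setting them equal: 896 = 11P, so P = 81.45.
Substituting into AD, Y = 358.27.

P = 81.45, Y = 358.27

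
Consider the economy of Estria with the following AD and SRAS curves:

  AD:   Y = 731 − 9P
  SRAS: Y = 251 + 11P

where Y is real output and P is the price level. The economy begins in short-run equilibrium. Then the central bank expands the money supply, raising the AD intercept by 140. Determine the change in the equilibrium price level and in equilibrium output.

This is a positive demand shock: AD shifts right.
New AD: Y = 871 − 9P.
Set AD = SRAS: 871 − 9P = 251 + 11P, so 620 = 20P and P = 31.
Y = 871 − 9·31 = 592.
Initially P = 24, Y = 515, so ΔP = +7 and ΔY = +77.

ΔP = +7, ΔY = +77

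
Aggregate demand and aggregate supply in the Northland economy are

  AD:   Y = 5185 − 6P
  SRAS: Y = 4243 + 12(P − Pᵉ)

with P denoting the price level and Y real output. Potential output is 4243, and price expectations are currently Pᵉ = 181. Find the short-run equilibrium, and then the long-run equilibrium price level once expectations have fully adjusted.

Short run: P = 173, Y = 4147. Long run: P = 157.

Short run: with Pᵉ = 181, SRAS is Y = 2071 + 12P. Setting AD = SRAS gives 3114 = 18P, so P = 173 and Y = 5185 − 6·173 = 4147.
Output 4147 is below potential 4243, so over time expected prices fall and SRAS shifts right until Y returns to 4243.
Long run: Y = 4243 on the AD curve gives 4243 = 5185 − 6P, so P = 157.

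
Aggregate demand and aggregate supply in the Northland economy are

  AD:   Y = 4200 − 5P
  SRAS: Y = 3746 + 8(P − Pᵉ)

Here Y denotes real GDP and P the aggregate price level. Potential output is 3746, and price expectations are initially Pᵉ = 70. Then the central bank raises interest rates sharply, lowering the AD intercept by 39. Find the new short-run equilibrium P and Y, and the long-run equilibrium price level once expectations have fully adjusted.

AD shifts left: new AD is Y = 4161 − 5P. With Pᵉ = 70, SRAS is Y = 3186 + 8P.
Short run: 4161 − 5P = 3186 + 8P gives 975 = 13P, so P = 75 and Y = 4161 − 5·75 = 3786.
Y = 3786 is above potential 3746; expectations adjust and SRAS shifts left until Y = 3746.
Long run: on the new AD curve, 3746 = 4161 − 5P gives P = 83.

Short run: P = 75, Y = 3786. Long run: P = 83.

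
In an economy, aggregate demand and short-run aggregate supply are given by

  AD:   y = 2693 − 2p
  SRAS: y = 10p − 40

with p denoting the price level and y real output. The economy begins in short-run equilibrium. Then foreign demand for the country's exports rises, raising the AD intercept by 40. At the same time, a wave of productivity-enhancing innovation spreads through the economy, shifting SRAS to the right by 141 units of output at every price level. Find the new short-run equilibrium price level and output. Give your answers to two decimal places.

p = 219.33, y = 2294.33

After both shocks: AD is y = 2733 − 2p and SRAS is y = 101 + 10p.
Setting them equal: 2632 = 12p, so p = 219.33.
Substituting into AD, y = 2294.33.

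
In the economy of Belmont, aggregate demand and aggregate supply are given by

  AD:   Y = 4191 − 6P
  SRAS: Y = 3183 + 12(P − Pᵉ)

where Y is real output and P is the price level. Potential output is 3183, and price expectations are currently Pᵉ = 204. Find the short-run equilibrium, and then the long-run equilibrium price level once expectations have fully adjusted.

Short run: P = 192, Y = 3039. Long run: P = 168.

Short run: with Pᵉ = 204, SRAS is Y = 735 + 12P. Setting AD = SRAS gives 3456 = 18P, so P = 192 and Y = 4191 − 6·192 = 3039.
Output 3039 is below potential 3183, so over time expected prices fall and SRAS shifts right until Y returns to 3183.
Long run: Y = 3183 on the AD curve gives 3183 = 4191 − 6P, so P = 168.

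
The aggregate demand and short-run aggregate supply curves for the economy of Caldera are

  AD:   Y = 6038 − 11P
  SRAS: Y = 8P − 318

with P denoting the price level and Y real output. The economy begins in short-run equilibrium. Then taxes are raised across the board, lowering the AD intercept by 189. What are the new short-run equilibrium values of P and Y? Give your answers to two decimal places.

This is a negative demand shock: AD shifts left.
New AD: Y = 5849 − 11P.
Set AD = SRAS: 5849 − 11P = 8P − 318, so 6167 = 19P and P = 324.58.
Substituting into AD, Y = 2278.63.

P = 324.58, Y = 2278.63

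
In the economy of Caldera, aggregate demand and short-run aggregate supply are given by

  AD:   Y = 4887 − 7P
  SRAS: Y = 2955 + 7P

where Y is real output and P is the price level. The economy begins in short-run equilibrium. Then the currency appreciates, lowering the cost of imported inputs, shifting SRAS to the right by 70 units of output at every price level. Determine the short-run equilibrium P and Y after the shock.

P = 133, Y = 3956

This is a positive supply shock: SRAS shifts right.
New SRAS: Y = 3025 + 7P.
Set AD = SRAS: 4887 − 7P = 3025 + 7P, so 1862 = 14P and P = 133.
Y = 4887 − 7·133 = 3956.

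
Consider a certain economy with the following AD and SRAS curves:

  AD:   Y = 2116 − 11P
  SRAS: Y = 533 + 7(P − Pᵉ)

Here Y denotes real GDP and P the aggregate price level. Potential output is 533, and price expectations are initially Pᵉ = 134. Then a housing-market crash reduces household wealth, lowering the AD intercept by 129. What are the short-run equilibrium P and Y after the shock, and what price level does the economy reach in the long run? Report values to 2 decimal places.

Short run: P = 132.89, Y = 525.22. Long run: P = 132.18.

AD shifts left: new AD is Y = 1987 − 11P. With Pᵉ = 134, SRAS is Y = 7P − 405.
Short run: 1987 − 11P = 7P − 405 gives 2392 = 18P, so P = 132.89 and Y = 1987 − 11P = 525.22.
Y = 525.22 is below potential 533; expectations adjust and SRAS shifts right until Y = 533.
Long run: on the new AD curve, 533 = 1987 − 11P gives P = 132.18.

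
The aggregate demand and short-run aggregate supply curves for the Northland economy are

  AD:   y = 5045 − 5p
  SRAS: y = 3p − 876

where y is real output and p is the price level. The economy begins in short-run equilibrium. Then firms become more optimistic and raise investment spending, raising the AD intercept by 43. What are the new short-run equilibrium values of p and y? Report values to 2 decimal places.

This is a positive demand shock: AD shifts right.
New AD: y = 5088 − 5p.
Set AD = SRAS: 5088 − 5p = 3p − 876, so 5964 = 8p and p = 745.50.
Substituting into AD, y = 1360.50.

p = 745.50, y = 1360.50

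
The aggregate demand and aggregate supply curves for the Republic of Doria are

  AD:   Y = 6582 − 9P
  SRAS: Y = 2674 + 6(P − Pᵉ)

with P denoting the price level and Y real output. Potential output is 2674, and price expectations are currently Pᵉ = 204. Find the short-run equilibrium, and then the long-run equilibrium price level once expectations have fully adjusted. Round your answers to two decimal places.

Short run: P = 342.13, Y = 3502.80. Long run: P = 434.22.

Short run: with Pᵉ = 204, SRAS is Y = 1450 + 6P. Setting AD = SRAS gives 5132 = 15P, so P = 342.13 and Y = 6582 − 9P = 3502.80.
Output 3502.80 is above potential 2674, so over time expected prices rise and SRAS shifts left until Y returns to 2674.
Long run: Y = 2674 on the AD curve gives 2674 = 6582 − 9P, so P = 434.22.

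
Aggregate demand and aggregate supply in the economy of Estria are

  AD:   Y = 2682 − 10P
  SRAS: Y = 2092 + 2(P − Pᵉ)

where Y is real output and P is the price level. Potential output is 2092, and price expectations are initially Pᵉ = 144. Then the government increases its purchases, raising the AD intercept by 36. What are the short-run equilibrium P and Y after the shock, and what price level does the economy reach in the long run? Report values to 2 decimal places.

AD shifts right: new AD is Y = 2718 − 10P. With Pᵉ = 144, SRAS is Y = 1804 + 2P.
Short run: 2718 − 10P = 1804 + 2P gives 914 = 12P, so P = 76.17 and Y = 2718 − 10P = 1956.33.
Y = 1956.33 is below potential 2092; expectations adjust and SRAS shifts right until Y = 2092.
Long run: on the new AD curve, 2092 = 2718 − 10P gives P = 62.60.

Short run: P = 76.17, Y = 1956.33. Long run: P = 62.60.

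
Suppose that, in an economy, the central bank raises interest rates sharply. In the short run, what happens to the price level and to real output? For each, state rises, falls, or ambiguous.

Price level: falls; output: falls

This is a negative demand shock: AD shifts left.
Moving along the upward-sloping SRAS curve, P falls and Y falls.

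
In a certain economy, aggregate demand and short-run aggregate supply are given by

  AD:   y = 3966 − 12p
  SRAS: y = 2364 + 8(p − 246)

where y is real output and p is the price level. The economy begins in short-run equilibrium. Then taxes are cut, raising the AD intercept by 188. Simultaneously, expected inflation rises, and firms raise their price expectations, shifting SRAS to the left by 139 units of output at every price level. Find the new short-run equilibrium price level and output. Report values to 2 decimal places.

After both shocks: AD is y = 4154 − 12p and SRAS is y = 257 + 8p.
Setting them equal: 3897 = 20p, so p = 194.85.
Substituting into AD, y = 1815.80.

p = 194.85, y = 1815.80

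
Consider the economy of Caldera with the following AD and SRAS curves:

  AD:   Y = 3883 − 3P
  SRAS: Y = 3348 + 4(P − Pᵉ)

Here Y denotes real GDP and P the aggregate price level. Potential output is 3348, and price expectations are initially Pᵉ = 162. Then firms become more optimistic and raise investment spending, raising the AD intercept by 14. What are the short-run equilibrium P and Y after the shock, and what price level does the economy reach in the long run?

AD shifts right: new AD is Y = 3897 − 3P. With Pᵉ = 162, SRAS is Y = 2700 + 4P.
Short run: 3897 − 3P = 2700 + 4P gives 1197 = 7P, so P = 171 and Y = 3897 − 3·171 = 3384.
Y = 3384 is above potential 3348; expectations adjust and SRAS shifts left until Y = 3348.
Long run: on the new AD curve, 3348 = 3897 − 3P gives P = 183.

Short run: P = 171, Y = 3384. Long run: P = 183.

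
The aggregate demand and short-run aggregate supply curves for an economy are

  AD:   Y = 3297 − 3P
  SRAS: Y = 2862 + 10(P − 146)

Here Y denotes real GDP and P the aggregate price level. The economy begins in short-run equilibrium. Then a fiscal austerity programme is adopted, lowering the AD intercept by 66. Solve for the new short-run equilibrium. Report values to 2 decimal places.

P = 140.69, Y = 2808.92

This is a negative demand shock: AD shifts left.
New AD: Y = 3231 − 3P.
SRAS can be written Y = 1402 + 10P.
Set AD = SRAS: 3231 − 3P = 1402 + 10P, so 1829 = 13P and P = 140.69.
Substituting into AD, Y = 2808.92.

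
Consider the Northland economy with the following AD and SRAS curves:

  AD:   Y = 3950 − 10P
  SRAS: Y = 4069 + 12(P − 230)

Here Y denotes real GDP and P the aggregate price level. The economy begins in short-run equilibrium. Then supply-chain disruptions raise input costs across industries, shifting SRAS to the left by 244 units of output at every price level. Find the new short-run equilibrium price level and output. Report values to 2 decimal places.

P = 131.14, Y = 2638.64

This is a negative supply shock: SRAS shifts left.
New SRAS: Y = 1065 + 12P.
Set AD = SRAS: 3950 − 10P = 1065 + 12P, so 2885 = 22P and P = 131.14.
Substituting into AD, Y = 2638.64.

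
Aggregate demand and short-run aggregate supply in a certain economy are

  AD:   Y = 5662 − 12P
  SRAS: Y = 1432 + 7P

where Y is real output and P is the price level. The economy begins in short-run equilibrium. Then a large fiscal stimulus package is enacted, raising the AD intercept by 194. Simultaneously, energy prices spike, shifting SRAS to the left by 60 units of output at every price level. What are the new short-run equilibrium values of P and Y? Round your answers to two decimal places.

After both shocks: AD is Y = 5856 − 12P and SRAS is Y = 1372 + 7P.
Setting them equal: 4484 = 19P, so P = 236.00.
Substituting into AD, Y = 3024.00.

P = 236.00, Y = 3024.00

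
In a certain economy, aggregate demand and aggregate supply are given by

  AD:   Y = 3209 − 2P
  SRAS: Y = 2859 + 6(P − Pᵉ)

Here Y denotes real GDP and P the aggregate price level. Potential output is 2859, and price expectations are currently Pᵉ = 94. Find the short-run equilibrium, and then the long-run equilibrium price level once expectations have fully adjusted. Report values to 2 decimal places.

Short run: with Pᵉ = 94, SRAS is Y = 2295 + 6P. Setting AD = SRAS gives 914 = 8P, so P = 114.25 and Y = 3209 − 2P = 2980.50.
Output 2980.50 is above potential 2859, so over time expected prices rise and SRAS shifts left until Y returns to 2859.
Long run: Y = 2859 on the AD curve gives 2859 = 3209 − 2P, so P = 175.00.

Short run: P = 114.25, Y = 2980.50. Long run: P = 175.00.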